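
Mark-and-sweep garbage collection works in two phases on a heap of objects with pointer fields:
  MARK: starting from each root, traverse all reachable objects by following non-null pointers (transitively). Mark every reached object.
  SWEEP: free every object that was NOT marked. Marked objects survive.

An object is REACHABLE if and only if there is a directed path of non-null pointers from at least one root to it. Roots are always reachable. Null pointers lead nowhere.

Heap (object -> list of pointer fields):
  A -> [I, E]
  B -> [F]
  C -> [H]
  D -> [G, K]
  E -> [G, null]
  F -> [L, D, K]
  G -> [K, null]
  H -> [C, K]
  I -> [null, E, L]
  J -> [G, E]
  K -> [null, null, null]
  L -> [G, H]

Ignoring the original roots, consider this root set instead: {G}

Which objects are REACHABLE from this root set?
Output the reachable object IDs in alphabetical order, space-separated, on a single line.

Roots: G
Mark G: refs=K null, marked=G
Mark K: refs=null null null, marked=G K
Unmarked (collected): A B C D E F H I J L

Answer: G K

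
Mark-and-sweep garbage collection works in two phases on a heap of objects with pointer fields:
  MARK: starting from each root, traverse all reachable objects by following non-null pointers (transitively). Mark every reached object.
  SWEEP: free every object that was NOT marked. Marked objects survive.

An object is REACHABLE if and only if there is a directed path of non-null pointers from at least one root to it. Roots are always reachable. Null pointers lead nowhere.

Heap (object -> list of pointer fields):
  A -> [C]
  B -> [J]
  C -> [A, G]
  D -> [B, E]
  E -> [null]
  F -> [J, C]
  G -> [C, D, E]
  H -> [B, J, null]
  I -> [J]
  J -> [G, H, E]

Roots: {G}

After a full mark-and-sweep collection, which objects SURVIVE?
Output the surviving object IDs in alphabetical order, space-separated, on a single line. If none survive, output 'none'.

Answer: A B C D E G H J

Derivation:
Roots: G
Mark G: refs=C D E, marked=G
Mark C: refs=A G, marked=C G
Mark D: refs=B E, marked=C D G
Mark E: refs=null, marked=C D E G
Mark A: refs=C, marked=A C D E G
Mark B: refs=J, marked=A B C D E G
Mark J: refs=G H E, marked=A B C D E G J
Mark H: refs=B J null, marked=A B C D E G H J
Unmarked (collected): F I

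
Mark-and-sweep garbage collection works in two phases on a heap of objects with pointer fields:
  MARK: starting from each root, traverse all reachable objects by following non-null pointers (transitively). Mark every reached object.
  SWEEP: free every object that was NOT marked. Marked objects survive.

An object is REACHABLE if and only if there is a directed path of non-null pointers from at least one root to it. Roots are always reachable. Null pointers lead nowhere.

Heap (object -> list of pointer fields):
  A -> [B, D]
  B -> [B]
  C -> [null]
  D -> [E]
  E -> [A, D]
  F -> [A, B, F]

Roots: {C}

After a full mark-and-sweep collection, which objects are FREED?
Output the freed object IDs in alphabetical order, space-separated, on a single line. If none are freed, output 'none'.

Answer: A B D E F

Derivation:
Roots: C
Mark C: refs=null, marked=C
Unmarked (collected): A B D E F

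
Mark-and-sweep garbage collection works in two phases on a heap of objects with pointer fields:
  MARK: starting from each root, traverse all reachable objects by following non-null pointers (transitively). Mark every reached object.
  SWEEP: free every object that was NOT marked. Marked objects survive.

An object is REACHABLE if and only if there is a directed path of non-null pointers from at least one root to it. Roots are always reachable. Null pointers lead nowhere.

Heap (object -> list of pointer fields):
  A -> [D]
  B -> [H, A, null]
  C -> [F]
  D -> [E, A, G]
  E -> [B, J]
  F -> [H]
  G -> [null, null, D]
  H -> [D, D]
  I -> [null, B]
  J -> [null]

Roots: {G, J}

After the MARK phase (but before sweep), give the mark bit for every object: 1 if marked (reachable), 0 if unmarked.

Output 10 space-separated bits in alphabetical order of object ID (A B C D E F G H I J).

Roots: G J
Mark G: refs=null null D, marked=G
Mark J: refs=null, marked=G J
Mark D: refs=E A G, marked=D G J
Mark E: refs=B J, marked=D E G J
Mark A: refs=D, marked=A D E G J
Mark B: refs=H A null, marked=A B D E G J
Mark H: refs=D D, marked=A B D E G H J
Unmarked (collected): C F I

Answer: 1 1 0 1 1 0 1 1 0 1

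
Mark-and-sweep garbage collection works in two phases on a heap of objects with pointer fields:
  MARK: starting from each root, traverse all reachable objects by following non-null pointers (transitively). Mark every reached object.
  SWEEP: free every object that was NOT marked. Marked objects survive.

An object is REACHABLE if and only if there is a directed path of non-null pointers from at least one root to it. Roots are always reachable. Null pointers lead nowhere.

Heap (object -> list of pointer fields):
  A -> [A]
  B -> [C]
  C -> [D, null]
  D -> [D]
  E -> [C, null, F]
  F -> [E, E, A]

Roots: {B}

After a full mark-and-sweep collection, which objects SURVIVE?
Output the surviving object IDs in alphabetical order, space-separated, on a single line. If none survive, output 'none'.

Answer: B C D

Derivation:
Roots: B
Mark B: refs=C, marked=B
Mark C: refs=D null, marked=B C
Mark D: refs=D, marked=B C D
Unmarked (collected): A E F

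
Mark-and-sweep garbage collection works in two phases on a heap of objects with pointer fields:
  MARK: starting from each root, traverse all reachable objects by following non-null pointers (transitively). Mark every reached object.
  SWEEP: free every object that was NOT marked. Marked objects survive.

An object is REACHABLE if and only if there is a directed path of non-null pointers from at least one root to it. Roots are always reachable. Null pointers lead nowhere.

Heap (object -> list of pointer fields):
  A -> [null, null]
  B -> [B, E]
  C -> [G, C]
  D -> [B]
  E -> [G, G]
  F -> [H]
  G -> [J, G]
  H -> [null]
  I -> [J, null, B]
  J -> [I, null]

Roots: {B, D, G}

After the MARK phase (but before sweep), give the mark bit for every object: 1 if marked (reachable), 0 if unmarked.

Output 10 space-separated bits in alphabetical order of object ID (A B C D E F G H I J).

Roots: B D G
Mark B: refs=B E, marked=B
Mark D: refs=B, marked=B D
Mark G: refs=J G, marked=B D G
Mark E: refs=G G, marked=B D E G
Mark J: refs=I null, marked=B D E G J
Mark I: refs=J null B, marked=B D E G I J
Unmarked (collected): A C F H

Answer: 0 1 0 1 1 0 1 0 1 1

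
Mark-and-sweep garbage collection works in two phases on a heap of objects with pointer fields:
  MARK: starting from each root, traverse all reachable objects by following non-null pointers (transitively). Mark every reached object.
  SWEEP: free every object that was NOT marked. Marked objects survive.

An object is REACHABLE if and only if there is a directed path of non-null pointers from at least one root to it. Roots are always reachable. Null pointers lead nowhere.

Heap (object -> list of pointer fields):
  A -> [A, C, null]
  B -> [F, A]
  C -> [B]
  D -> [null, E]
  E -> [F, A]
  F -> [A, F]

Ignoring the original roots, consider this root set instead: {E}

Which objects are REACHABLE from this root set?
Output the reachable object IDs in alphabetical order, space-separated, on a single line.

Answer: A B C E F

Derivation:
Roots: E
Mark E: refs=F A, marked=E
Mark F: refs=A F, marked=E F
Mark A: refs=A C null, marked=A E F
Mark C: refs=B, marked=A C E F
Mark B: refs=F A, marked=A B C E F
Unmarked (collected): D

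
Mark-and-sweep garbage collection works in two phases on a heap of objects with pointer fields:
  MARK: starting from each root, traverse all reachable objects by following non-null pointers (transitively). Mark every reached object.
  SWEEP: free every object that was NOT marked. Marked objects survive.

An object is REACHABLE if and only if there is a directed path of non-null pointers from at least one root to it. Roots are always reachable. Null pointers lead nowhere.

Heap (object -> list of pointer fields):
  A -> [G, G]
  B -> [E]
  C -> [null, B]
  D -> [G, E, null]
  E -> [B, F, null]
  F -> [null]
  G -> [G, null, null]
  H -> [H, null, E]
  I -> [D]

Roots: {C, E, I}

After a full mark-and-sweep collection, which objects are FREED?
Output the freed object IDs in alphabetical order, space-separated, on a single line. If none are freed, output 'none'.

Roots: C E I
Mark C: refs=null B, marked=C
Mark E: refs=B F null, marked=C E
Mark I: refs=D, marked=C E I
Mark B: refs=E, marked=B C E I
Mark F: refs=null, marked=B C E F I
Mark D: refs=G E null, marked=B C D E F I
Mark G: refs=G null null, marked=B C D E F G I
Unmarked (collected): A H

Answer: A H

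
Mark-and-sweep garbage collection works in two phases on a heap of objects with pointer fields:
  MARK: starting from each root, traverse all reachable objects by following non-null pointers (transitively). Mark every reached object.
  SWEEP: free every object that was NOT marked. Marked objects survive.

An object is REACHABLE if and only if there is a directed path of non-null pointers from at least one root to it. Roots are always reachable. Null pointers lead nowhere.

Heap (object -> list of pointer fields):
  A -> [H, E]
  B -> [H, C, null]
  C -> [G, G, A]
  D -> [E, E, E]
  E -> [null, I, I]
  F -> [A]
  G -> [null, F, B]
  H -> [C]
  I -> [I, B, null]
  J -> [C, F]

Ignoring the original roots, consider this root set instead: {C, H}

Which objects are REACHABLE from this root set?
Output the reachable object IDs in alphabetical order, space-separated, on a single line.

Roots: C H
Mark C: refs=G G A, marked=C
Mark H: refs=C, marked=C H
Mark G: refs=null F B, marked=C G H
Mark A: refs=H E, marked=A C G H
Mark F: refs=A, marked=A C F G H
Mark B: refs=H C null, marked=A B C F G H
Mark E: refs=null I I, marked=A B C E F G H
Mark I: refs=I B null, marked=A B C E F G H I
Unmarked (collected): D J

Answer: A B C E F G H I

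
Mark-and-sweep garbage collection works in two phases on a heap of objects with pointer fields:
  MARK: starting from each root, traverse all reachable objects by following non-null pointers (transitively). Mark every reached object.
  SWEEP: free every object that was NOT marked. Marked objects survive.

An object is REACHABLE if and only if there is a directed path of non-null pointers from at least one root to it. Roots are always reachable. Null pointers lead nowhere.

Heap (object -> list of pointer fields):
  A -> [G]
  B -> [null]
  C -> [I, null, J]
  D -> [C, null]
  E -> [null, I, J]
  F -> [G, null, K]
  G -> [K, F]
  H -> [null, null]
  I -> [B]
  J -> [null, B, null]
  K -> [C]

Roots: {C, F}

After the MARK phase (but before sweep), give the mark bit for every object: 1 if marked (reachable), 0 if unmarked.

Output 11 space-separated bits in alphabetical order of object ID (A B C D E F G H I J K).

Answer: 0 1 1 0 0 1 1 0 1 1 1

Derivation:
Roots: C F
Mark C: refs=I null J, marked=C
Mark F: refs=G null K, marked=C F
Mark I: refs=B, marked=C F I
Mark J: refs=null B null, marked=C F I J
Mark G: refs=K F, marked=C F G I J
Mark K: refs=C, marked=C F G I J K
Mark B: refs=null, marked=B C F G I J K
Unmarked (collected): A D E H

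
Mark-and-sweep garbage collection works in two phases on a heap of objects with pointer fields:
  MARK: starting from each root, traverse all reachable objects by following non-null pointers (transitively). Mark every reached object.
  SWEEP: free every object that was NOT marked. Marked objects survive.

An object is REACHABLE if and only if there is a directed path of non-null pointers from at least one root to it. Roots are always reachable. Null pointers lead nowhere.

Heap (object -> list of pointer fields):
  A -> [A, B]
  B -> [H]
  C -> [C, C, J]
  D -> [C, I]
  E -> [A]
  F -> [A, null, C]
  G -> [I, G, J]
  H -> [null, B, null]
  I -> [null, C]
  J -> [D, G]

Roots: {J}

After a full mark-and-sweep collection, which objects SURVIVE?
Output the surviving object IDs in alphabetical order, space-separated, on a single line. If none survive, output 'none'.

Roots: J
Mark J: refs=D G, marked=J
Mark D: refs=C I, marked=D J
Mark G: refs=I G J, marked=D G J
Mark C: refs=C C J, marked=C D G J
Mark I: refs=null C, marked=C D G I J
Unmarked (collected): A B E F H

Answer: C D G I J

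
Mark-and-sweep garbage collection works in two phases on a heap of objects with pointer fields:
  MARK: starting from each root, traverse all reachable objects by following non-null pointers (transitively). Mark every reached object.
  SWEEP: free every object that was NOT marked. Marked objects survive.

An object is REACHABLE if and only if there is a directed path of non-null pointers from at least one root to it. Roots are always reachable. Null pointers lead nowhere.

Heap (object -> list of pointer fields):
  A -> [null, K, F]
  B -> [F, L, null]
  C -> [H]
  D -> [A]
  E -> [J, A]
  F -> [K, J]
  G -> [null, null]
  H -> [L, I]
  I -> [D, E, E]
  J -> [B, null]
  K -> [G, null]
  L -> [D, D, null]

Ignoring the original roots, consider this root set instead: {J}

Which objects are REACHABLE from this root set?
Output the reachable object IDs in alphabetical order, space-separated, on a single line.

Answer: A B D F G J K L

Derivation:
Roots: J
Mark J: refs=B null, marked=J
Mark B: refs=F L null, marked=B J
Mark F: refs=K J, marked=B F J
Mark L: refs=D D null, marked=B F J L
Mark K: refs=G null, marked=B F J K L
Mark D: refs=A, marked=B D F J K L
Mark G: refs=null null, marked=B D F G J K L
Mark A: refs=null K F, marked=A B D F G J K L
Unmarked (collected): C E H I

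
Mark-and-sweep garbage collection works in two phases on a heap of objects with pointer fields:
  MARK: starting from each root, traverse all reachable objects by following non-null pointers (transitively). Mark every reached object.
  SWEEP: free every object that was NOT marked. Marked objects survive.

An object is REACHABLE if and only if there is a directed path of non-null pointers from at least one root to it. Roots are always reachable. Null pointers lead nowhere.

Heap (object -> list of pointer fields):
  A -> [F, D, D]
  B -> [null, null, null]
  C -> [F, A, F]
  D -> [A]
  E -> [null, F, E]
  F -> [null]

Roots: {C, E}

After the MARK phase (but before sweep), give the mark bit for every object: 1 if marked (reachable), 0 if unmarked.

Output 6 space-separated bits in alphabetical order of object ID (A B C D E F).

Roots: C E
Mark C: refs=F A F, marked=C
Mark E: refs=null F E, marked=C E
Mark F: refs=null, marked=C E F
Mark A: refs=F D D, marked=A C E F
Mark D: refs=A, marked=A C D E F
Unmarked (collected): B

Answer: 1 0 1 1 1 1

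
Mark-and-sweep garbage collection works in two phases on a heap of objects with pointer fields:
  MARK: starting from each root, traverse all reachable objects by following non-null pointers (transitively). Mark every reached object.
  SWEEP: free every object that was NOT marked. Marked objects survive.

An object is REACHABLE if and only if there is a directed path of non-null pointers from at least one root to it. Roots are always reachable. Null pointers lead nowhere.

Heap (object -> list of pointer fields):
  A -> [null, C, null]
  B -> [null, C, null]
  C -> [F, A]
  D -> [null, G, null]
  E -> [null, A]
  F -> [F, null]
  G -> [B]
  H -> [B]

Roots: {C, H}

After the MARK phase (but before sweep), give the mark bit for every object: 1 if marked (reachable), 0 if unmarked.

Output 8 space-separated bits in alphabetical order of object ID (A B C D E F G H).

Roots: C H
Mark C: refs=F A, marked=C
Mark H: refs=B, marked=C H
Mark F: refs=F null, marked=C F H
Mark A: refs=null C null, marked=A C F H
Mark B: refs=null C null, marked=A B C F H
Unmarked (collected): D E G

Answer: 1 1 1 0 0 1 0 1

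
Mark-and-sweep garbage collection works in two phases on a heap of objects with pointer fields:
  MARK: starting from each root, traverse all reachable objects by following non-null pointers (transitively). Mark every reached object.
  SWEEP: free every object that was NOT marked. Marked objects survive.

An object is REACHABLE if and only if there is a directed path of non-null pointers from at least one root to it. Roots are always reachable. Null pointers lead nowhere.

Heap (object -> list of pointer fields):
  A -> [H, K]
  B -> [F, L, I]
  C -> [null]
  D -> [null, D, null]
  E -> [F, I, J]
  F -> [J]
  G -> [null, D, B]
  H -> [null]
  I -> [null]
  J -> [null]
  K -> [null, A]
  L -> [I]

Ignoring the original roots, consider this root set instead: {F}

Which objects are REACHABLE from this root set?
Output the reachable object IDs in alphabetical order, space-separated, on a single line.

Roots: F
Mark F: refs=J, marked=F
Mark J: refs=null, marked=F J
Unmarked (collected): A B C D E G H I K L

Answer: F J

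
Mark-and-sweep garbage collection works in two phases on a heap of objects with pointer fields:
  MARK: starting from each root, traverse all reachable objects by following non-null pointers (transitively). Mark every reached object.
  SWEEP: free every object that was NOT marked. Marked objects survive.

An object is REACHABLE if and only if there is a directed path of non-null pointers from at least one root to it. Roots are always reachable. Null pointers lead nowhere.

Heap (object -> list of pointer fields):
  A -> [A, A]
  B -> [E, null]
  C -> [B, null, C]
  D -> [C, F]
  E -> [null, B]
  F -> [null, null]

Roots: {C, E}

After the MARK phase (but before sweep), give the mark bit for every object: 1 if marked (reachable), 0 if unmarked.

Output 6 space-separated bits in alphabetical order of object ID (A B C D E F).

Roots: C E
Mark C: refs=B null C, marked=C
Mark E: refs=null B, marked=C E
Mark B: refs=E null, marked=B C E
Unmarked (collected): A D F

Answer: 0 1 1 0 1 0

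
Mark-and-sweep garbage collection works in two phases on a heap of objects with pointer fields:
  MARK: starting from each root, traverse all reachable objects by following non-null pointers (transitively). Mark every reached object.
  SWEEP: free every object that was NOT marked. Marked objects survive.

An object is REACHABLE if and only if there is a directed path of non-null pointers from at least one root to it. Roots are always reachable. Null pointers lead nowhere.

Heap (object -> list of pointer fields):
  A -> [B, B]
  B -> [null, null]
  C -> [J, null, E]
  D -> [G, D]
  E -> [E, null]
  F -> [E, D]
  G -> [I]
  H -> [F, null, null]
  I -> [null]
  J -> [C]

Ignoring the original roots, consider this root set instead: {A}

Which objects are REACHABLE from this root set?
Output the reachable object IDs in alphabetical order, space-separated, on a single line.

Answer: A B

Derivation:
Roots: A
Mark A: refs=B B, marked=A
Mark B: refs=null null, marked=A B
Unmarked (collected): C D E F G H I J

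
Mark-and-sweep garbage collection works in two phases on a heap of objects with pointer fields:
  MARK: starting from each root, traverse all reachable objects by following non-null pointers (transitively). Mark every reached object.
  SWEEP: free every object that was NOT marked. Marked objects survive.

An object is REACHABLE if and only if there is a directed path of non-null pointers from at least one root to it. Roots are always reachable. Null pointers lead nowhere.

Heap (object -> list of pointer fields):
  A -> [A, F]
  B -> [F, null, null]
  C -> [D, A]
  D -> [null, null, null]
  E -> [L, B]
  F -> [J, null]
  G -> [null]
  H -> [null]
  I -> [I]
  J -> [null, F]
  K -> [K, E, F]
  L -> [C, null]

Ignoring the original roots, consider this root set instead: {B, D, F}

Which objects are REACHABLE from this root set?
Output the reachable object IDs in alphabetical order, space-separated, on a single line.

Roots: B D F
Mark B: refs=F null null, marked=B
Mark D: refs=null null null, marked=B D
Mark F: refs=J null, marked=B D F
Mark J: refs=null F, marked=B D F J
Unmarked (collected): A C E G H I K L

Answer: B D F J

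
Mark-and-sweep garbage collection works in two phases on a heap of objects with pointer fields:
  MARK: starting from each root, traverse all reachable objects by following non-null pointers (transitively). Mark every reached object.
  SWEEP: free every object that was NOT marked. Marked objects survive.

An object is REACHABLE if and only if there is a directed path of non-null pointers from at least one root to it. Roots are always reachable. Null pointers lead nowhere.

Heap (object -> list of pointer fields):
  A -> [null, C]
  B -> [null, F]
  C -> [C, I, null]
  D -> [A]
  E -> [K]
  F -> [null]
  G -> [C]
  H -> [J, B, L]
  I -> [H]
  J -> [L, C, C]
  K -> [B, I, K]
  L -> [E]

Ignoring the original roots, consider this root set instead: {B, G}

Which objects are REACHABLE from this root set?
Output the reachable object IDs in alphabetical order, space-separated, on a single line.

Roots: B G
Mark B: refs=null F, marked=B
Mark G: refs=C, marked=B G
Mark F: refs=null, marked=B F G
Mark C: refs=C I null, marked=B C F G
Mark I: refs=H, marked=B C F G I
Mark H: refs=J B L, marked=B C F G H I
Mark J: refs=L C C, marked=B C F G H I J
Mark L: refs=E, marked=B C F G H I J L
Mark E: refs=K, marked=B C E F G H I J L
Mark K: refs=B I K, marked=B C E F G H I J K L
Unmarked (collected): A D

Answer: B C E F G H I J K L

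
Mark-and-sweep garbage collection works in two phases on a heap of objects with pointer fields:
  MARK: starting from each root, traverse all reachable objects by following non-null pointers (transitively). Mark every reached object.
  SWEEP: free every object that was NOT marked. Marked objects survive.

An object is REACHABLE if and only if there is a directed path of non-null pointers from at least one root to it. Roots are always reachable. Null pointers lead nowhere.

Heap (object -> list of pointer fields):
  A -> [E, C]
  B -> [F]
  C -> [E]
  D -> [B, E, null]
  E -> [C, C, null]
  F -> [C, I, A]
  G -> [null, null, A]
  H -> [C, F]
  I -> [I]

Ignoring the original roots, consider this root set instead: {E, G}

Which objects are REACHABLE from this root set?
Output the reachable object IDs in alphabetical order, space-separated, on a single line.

Roots: E G
Mark E: refs=C C null, marked=E
Mark G: refs=null null A, marked=E G
Mark C: refs=E, marked=C E G
Mark A: refs=E C, marked=A C E G
Unmarked (collected): B D F H I

Answer: A C E G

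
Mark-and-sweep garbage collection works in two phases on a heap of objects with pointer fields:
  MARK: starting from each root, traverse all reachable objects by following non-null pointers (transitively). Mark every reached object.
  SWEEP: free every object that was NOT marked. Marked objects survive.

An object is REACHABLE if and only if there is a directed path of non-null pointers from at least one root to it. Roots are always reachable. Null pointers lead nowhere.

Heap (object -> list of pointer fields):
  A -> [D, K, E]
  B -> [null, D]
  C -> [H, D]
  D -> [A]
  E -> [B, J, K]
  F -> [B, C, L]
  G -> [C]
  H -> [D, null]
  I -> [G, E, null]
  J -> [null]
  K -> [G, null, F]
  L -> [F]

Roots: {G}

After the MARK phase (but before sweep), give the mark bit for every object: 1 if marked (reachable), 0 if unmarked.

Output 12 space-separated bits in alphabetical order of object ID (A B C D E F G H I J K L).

Answer: 1 1 1 1 1 1 1 1 0 1 1 1

Derivation:
Roots: G
Mark G: refs=C, marked=G
Mark C: refs=H D, marked=C G
Mark H: refs=D null, marked=C G H
Mark D: refs=A, marked=C D G H
Mark A: refs=D K E, marked=A C D G H
Mark K: refs=G null F, marked=A C D G H K
Mark E: refs=B J K, marked=A C D E G H K
Mark F: refs=B C L, marked=A C D E F G H K
Mark B: refs=null D, marked=A B C D E F G H K
Mark J: refs=null, marked=A B C D E F G H J K
Mark L: refs=F, marked=A B C D E F G H J K L
Unmarked (collected): I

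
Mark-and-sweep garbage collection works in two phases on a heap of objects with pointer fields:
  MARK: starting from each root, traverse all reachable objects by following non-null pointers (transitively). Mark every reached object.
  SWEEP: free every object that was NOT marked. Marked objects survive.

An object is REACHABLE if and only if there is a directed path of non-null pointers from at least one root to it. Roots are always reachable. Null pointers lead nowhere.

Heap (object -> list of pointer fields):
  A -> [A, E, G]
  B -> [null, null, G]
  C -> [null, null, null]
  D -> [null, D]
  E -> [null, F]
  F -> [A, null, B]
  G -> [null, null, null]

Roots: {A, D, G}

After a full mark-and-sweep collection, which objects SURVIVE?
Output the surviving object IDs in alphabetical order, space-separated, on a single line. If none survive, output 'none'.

Roots: A D G
Mark A: refs=A E G, marked=A
Mark D: refs=null D, marked=A D
Mark G: refs=null null null, marked=A D G
Mark E: refs=null F, marked=A D E G
Mark F: refs=A null B, marked=A D E F G
Mark B: refs=null null G, marked=A B D E F G
Unmarked (collected): C

Answer: A B D E F G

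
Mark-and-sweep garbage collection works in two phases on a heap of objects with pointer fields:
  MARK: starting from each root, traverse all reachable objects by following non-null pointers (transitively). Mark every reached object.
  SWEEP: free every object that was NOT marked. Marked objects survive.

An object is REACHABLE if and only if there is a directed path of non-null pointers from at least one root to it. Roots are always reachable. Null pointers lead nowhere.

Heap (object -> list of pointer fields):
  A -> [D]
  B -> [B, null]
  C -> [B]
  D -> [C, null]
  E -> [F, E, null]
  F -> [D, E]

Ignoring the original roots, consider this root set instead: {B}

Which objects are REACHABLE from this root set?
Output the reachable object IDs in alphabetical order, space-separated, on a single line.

Roots: B
Mark B: refs=B null, marked=B
Unmarked (collected): A C D E F

Answer: B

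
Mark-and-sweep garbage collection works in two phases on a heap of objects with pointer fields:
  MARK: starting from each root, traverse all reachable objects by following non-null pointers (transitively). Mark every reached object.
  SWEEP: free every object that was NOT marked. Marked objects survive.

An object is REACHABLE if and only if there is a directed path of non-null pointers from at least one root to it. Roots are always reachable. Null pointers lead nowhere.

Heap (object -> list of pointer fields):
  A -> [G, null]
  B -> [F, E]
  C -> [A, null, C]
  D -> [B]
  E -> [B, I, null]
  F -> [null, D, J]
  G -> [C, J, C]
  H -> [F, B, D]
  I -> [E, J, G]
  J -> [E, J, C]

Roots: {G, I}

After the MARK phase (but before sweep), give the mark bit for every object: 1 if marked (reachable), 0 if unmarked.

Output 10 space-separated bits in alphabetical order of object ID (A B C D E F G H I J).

Answer: 1 1 1 1 1 1 1 0 1 1

Derivation:
Roots: G I
Mark G: refs=C J C, marked=G
Mark I: refs=E J G, marked=G I
Mark C: refs=A null C, marked=C G I
Mark J: refs=E J C, marked=C G I J
Mark E: refs=B I null, marked=C E G I J
Mark A: refs=G null, marked=A C E G I J
Mark B: refs=F E, marked=A B C E G I J
Mark F: refs=null D J, marked=A B C E F G I J
Mark D: refs=B, marked=A B C D E F G I J
Unmarked (collected): H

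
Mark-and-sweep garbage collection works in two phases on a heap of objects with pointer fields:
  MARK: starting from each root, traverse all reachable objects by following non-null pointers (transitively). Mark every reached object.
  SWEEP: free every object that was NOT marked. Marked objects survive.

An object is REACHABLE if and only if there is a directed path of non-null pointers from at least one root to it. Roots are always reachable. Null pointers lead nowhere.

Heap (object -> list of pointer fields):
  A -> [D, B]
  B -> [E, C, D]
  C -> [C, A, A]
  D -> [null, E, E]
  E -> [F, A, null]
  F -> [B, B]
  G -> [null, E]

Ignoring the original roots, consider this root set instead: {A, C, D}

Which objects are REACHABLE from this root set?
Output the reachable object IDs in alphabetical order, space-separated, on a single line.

Answer: A B C D E F

Derivation:
Roots: A C D
Mark A: refs=D B, marked=A
Mark C: refs=C A A, marked=A C
Mark D: refs=null E E, marked=A C D
Mark B: refs=E C D, marked=A B C D
Mark E: refs=F A null, marked=A B C D E
Mark F: refs=B B, marked=A B C D E F
Unmarked (collected): G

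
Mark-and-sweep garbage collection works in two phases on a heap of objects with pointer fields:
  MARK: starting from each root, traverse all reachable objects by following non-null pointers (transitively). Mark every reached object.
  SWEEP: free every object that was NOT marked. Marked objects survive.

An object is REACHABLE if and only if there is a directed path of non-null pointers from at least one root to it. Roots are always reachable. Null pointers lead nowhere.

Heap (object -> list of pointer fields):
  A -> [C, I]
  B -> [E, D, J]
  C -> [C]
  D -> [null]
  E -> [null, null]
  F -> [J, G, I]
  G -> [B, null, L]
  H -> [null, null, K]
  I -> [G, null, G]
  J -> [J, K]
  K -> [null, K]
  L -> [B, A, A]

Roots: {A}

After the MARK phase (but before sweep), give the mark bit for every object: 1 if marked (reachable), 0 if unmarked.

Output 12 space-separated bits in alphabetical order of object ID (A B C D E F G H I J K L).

Answer: 1 1 1 1 1 0 1 0 1 1 1 1

Derivation:
Roots: A
Mark A: refs=C I, marked=A
Mark C: refs=C, marked=A C
Mark I: refs=G null G, marked=A C I
Mark G: refs=B null L, marked=A C G I
Mark B: refs=E D J, marked=A B C G I
Mark L: refs=B A A, marked=A B C G I L
Mark E: refs=null null, marked=A B C E G I L
Mark D: refs=null, marked=A B C D E G I L
Mark J: refs=J K, marked=A B C D E G I J L
Mark K: refs=null K, marked=A B C D E G I J K L
Unmarked (collected): F H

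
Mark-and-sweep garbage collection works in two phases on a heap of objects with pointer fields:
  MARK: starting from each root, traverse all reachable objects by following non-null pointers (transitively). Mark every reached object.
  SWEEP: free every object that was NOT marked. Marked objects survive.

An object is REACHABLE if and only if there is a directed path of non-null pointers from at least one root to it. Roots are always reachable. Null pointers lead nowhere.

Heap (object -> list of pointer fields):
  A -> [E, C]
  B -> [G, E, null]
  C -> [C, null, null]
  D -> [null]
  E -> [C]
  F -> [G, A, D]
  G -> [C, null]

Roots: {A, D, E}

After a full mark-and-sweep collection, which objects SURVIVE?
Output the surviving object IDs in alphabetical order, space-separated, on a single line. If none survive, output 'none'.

Roots: A D E
Mark A: refs=E C, marked=A
Mark D: refs=null, marked=A D
Mark E: refs=C, marked=A D E
Mark C: refs=C null null, marked=A C D E
Unmarked (collected): B F G

Answer: A C D E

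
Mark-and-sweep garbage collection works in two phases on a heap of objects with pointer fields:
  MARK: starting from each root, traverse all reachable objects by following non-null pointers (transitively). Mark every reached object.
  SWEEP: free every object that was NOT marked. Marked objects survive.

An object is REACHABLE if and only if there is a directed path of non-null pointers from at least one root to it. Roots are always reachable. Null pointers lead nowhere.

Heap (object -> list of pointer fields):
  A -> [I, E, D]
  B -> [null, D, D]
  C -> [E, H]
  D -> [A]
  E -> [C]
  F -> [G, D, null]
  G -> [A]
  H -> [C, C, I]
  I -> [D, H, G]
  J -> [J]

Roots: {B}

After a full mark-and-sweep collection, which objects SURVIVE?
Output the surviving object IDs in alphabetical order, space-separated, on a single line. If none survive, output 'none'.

Roots: B
Mark B: refs=null D D, marked=B
Mark D: refs=A, marked=B D
Mark A: refs=I E D, marked=A B D
Mark I: refs=D H G, marked=A B D I
Mark E: refs=C, marked=A B D E I
Mark H: refs=C C I, marked=A B D E H I
Mark G: refs=A, marked=A B D E G H I
Mark C: refs=E H, marked=A B C D E G H I
Unmarked (collected): F J

Answer: A B C D E G H I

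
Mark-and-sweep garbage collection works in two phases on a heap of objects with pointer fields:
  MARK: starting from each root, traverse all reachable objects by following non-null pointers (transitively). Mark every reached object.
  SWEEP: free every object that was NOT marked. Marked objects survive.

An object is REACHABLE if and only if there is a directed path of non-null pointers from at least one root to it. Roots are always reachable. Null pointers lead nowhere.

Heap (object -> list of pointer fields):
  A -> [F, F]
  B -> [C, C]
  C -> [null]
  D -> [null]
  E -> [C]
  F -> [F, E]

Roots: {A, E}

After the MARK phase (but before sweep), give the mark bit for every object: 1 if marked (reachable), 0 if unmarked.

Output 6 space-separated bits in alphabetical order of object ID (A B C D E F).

Answer: 1 0 1 0 1 1

Derivation:
Roots: A E
Mark A: refs=F F, marked=A
Mark E: refs=C, marked=A E
Mark F: refs=F E, marked=A E F
Mark C: refs=null, marked=A C E F
Unmarked (collected): B D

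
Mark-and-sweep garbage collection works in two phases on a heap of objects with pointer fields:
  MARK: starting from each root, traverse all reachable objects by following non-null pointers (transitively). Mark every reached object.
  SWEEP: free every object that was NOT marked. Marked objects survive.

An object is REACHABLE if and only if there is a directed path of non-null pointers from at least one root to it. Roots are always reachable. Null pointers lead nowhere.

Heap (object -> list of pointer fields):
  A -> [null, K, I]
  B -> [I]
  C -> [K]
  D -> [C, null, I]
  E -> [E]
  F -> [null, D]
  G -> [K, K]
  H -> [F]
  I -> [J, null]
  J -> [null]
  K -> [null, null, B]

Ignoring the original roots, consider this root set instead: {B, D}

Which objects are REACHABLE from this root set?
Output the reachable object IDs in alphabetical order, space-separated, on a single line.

Roots: B D
Mark B: refs=I, marked=B
Mark D: refs=C null I, marked=B D
Mark I: refs=J null, marked=B D I
Mark C: refs=K, marked=B C D I
Mark J: refs=null, marked=B C D I J
Mark K: refs=null null B, marked=B C D I J K
Unmarked (collected): A E F G H

Answer: B C D I J K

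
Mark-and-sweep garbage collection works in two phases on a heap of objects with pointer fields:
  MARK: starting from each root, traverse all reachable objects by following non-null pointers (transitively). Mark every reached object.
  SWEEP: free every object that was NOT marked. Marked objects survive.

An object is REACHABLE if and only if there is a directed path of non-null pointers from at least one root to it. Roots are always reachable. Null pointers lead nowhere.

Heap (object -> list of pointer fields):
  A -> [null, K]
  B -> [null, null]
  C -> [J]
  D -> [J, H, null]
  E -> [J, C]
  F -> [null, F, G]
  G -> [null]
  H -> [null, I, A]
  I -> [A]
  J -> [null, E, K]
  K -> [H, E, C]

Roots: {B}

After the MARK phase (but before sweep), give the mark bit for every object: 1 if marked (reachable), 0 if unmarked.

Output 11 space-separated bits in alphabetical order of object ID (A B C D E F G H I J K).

Answer: 0 1 0 0 0 0 0 0 0 0 0

Derivation:
Roots: B
Mark B: refs=null null, marked=B
Unmarked (collected): A C D E F G H I J K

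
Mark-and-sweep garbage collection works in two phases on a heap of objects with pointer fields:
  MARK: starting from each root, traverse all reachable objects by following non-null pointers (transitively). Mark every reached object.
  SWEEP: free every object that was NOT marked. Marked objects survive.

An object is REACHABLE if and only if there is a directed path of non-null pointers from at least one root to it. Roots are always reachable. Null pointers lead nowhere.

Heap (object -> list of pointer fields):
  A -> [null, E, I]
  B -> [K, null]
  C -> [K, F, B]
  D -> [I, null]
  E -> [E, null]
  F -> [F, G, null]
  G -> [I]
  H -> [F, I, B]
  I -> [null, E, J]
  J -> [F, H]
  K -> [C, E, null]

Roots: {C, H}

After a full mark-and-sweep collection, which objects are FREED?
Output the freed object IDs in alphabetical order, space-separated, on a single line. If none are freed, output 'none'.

Roots: C H
Mark C: refs=K F B, marked=C
Mark H: refs=F I B, marked=C H
Mark K: refs=C E null, marked=C H K
Mark F: refs=F G null, marked=C F H K
Mark B: refs=K null, marked=B C F H K
Mark I: refs=null E J, marked=B C F H I K
Mark E: refs=E null, marked=B C E F H I K
Mark G: refs=I, marked=B C E F G H I K
Mark J: refs=F H, marked=B C E F G H I J K
Unmarked (collected): A D

Answer: A D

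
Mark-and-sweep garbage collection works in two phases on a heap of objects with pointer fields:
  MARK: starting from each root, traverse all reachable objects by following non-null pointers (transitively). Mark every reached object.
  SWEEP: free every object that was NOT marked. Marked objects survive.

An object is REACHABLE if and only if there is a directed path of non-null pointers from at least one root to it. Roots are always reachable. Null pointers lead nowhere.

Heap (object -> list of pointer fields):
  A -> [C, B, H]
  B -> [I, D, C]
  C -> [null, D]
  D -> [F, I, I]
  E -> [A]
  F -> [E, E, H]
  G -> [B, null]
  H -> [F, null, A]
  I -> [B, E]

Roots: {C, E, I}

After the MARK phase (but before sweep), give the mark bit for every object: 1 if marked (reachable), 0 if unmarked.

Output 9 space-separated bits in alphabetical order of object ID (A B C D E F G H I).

Answer: 1 1 1 1 1 1 0 1 1

Derivation:
Roots: C E I
Mark C: refs=null D, marked=C
Mark E: refs=A, marked=C E
Mark I: refs=B E, marked=C E I
Mark D: refs=F I I, marked=C D E I
Mark A: refs=C B H, marked=A C D E I
Mark B: refs=I D C, marked=A B C D E I
Mark F: refs=E E H, marked=A B C D E F I
Mark H: refs=F null A, marked=A B C D E F H I
Unmarked (collected): G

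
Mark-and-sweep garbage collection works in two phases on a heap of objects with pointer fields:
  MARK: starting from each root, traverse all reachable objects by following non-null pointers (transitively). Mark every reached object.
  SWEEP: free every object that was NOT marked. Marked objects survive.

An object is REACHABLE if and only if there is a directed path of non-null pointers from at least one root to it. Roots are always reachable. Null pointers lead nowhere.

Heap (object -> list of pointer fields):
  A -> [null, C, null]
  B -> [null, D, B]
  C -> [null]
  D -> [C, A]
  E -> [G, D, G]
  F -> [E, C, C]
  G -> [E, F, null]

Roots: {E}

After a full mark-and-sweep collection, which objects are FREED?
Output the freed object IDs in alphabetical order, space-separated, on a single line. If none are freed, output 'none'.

Answer: B

Derivation:
Roots: E
Mark E: refs=G D G, marked=E
Mark G: refs=E F null, marked=E G
Mark D: refs=C A, marked=D E G
Mark F: refs=E C C, marked=D E F G
Mark C: refs=null, marked=C D E F G
Mark A: refs=null C null, marked=A C D E F G
Unmarked (collected): B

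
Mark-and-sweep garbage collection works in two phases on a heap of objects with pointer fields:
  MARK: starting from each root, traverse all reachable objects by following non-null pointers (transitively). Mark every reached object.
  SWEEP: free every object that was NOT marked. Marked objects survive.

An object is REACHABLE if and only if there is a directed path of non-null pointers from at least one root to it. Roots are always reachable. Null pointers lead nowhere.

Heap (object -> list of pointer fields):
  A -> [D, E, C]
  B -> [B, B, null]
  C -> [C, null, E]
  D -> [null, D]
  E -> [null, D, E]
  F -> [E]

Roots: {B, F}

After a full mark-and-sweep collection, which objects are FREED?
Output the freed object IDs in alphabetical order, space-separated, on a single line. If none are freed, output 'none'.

Roots: B F
Mark B: refs=B B null, marked=B
Mark F: refs=E, marked=B F
Mark E: refs=null D E, marked=B E F
Mark D: refs=null D, marked=B D E F
Unmarked (collected): A C

Answer: A C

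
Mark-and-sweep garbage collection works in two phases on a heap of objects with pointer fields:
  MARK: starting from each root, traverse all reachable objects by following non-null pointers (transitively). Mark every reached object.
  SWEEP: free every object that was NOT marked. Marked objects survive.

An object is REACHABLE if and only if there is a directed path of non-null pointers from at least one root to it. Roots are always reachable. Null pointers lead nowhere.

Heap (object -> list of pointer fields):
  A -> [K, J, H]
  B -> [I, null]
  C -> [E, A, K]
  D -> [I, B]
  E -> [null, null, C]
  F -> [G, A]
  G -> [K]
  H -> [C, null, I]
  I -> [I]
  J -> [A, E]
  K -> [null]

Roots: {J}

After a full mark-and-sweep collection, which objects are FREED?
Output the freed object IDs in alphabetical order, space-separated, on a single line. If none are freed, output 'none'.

Roots: J
Mark J: refs=A E, marked=J
Mark A: refs=K J H, marked=A J
Mark E: refs=null null C, marked=A E J
Mark K: refs=null, marked=A E J K
Mark H: refs=C null I, marked=A E H J K
Mark C: refs=E A K, marked=A C E H J K
Mark I: refs=I, marked=A C E H I J K
Unmarked (collected): B D F G

Answer: B D F G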